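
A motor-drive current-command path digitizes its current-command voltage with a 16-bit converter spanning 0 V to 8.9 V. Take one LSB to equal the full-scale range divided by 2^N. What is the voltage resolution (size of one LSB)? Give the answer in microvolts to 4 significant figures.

135.8 µV

Span = 8.9 V.
2^16 = 65536 levels.
One LSB is 8.9 V / 65536 = 135.8 µV.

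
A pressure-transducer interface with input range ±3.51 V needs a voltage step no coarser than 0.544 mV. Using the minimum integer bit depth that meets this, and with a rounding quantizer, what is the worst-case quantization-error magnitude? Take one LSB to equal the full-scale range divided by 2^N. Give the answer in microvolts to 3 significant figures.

214 µV

Range = 3.51 − (-3.51) = 7.02 V.
Levels needed ≥ 7.02/0.544 mV = 12900. 2^14 = 16384 suffices, so N_min = 14.
LSB = 7.02 V ÷ 2^14 = 7.02/16384 V = 428.47 µV.
Half an LSB is 214 µV.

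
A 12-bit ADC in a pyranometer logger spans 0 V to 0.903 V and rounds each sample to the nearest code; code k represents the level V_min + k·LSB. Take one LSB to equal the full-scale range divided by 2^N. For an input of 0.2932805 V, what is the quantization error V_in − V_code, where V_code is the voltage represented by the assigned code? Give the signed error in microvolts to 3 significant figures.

Span = 0.903 V. LSB = 0.903 V / 2^12 ≈ 220.5 µV.
Position in LSBs: (0.2932805 − (0)) × 4096/0.903 = 1330.3177; rounding gives k = 1330.
Reconstructed level: 0 + 1330 × 0.903/4096 V = 0.2932104492 V.
e = 0.2932805 − (0.2932104492) = +70.1 µV.

+70.1 µV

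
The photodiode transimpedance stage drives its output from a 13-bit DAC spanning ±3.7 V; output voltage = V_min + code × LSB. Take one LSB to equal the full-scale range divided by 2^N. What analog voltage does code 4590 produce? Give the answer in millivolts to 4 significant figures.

The full-scale span is 3.7 − (-3.7) = 7.4 V. LSB = 7.4 V / 2^13.
V_out = -3.7 + 4590 × (7.4/8192) V
      = -3.7 + 4.14624 = 0.446240 V.

446.2 mV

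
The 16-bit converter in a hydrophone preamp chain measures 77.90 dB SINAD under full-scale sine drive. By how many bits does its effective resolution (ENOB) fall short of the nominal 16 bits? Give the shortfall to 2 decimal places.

Effective bits = (77.90 − 1.76)/6.02 = 12.6478.
Lost resolution: 16 − 12.6478 = 3.3522 bits.

3.35 bits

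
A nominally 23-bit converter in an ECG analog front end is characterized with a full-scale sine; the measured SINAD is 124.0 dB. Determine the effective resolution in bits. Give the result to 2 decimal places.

20.31 bits

ENOB = (SINAD − 1.76) / 6.02 = (124.0 − 1.76) / 6.02 = 122.24 / 6.02 = 20.3056.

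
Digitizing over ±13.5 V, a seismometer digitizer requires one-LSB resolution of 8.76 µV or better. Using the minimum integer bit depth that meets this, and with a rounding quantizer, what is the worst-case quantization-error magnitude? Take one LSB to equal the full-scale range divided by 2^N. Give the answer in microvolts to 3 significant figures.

3.22 µV

Full-scale range = 13.5 V − (-13.5 V) = 27 V.
27 V / 8.76 µV = 3.082e6. Since 2^21 = 2097152 and 2^22 = 4194304, N = 22.
One LSB is 27 V / 4194304 = 6.4373 µV.
|e|_max = LSB/2 = 3.22 µV.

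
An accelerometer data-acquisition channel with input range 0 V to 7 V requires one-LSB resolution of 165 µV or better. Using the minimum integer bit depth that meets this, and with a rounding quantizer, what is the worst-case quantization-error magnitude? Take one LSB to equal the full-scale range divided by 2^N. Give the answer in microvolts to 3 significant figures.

Span = 7 V.
Required number of levels: 7/165 µV = 42424; smallest N with 2^N ≥ that is 16.
LSB = 7 V ÷ 2^16 = 7/65536 V = 106.81 µV.
Half an LSB is 53.4 µV.

53.4 µV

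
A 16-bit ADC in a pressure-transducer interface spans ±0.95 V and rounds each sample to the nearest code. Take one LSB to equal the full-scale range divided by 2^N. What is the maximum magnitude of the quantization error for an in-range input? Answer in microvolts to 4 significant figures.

The full-scale span is 0.95 − (-0.95) = 1.9 V.
Step size = 1.9/65536 V = 28.9917 µV.
A rounding quantizer has |error| ≤ LSB/2 = 14.50 µV.

14.50 µV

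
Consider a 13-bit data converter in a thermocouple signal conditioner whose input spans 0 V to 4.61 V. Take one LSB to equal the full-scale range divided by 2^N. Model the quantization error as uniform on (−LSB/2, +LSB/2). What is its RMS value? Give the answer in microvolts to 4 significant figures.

V_FS = 4.61 V.
LSB = 4.61 V / 2^13 = 0.562744 mV.
For a uniform distribution on [−LSB/2, +LSB/2], V_rms = LSB/√12 = 0.562744 mV/3.4641 = 162.5 µV.

162.5 µV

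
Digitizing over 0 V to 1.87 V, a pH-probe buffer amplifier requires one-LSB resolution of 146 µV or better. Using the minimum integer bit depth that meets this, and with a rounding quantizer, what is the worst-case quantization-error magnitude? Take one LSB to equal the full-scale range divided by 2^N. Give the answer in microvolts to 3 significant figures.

Full-scale range = 1.87 V.
Levels needed ≥ 1.87/146 µV = 12810. 2^14 = 16384 suffices, so N_min = 14.
LSB = 1.87 V / 2^14 = 114.14 µV.
|e|_max = LSB/2 = 57.1 µV.

57.1 µV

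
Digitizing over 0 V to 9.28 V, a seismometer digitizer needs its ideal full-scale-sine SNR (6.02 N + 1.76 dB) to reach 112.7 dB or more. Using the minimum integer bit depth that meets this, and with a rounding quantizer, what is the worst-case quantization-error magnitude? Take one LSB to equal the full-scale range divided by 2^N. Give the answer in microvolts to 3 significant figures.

Span = 9.28 V.
Required N = ⌈(112.7 − 1.76)/6.02⌉ = ⌈18.429⌉ = 19.
One LSB is 9.28 V / 524288 = 17.700 µV.
Max error for round-to-nearest is LSB/2 = 8.85 µV.

8.85 µV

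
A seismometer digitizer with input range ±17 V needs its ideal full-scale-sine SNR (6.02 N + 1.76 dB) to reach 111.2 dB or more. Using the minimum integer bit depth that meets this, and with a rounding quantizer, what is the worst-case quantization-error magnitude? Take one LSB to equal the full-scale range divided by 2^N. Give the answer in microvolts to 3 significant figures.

32.4 µV

Full-scale range = 17 V − (-17 V) = 34 V.
Required N = ⌈(111.2 − 1.76)/6.02⌉ = ⌈18.179⌉ = 19.
LSB = 34 V ÷ 2^19 = 34/524288 V = 64.850 µV.
Max error for round-to-nearest is LSB/2 = 32.4 µV.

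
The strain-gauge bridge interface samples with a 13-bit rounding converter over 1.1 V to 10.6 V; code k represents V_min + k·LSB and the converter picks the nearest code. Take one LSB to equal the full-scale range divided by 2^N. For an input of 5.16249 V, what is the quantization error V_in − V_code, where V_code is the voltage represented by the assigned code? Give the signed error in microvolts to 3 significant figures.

Span: 10.6 V − (1.1 V) = 9.5 V. LSB = 9.5 V / 2^13 ≈ 1.160 mV.
Position in LSBs: (5.16249 − (1.1)) × 8192/9.5 = 3503.1493; rounding gives k = 3503.
V_code = 1.1 + (3503/8192) × 9.5 = 5.162316895 V.
V_in − V_code = 5.16249 − (5.162316895) = +173 µV.

+173 µV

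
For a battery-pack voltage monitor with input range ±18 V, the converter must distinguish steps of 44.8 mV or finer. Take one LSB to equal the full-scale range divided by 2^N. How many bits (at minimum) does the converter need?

The full-scale span is 18 − (-18) = 36 V.
Required number of levels: 36/44.8 mV = 803.57; smallest N with 2^N ≥ that is 10.

10 bits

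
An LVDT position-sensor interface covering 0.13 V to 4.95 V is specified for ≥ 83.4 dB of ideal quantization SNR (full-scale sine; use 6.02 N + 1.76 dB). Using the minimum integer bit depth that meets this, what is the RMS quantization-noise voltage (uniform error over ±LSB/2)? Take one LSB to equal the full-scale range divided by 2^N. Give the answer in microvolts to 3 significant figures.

84.9 µV

Span: 4.95 V − (0.13 V) = 4.82 V.
N ≥ (83.4 − 1.76)/6.02 = 13.561 → N_min = 14.
One LSB is 4.82 V / 16384 = 294.19 µV.
RMS noise = LSB/√12 = 84.9 µV.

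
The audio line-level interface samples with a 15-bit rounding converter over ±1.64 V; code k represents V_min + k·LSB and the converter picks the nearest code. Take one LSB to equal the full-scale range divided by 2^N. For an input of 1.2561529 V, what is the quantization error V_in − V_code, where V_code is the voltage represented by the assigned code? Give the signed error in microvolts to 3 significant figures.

Span: 1.64 V − (-1.64 V) = 3.28 V. LSB = 3.28 V / 2^15 ≈ 100.1 µV.
Position in LSBs: (1.2561529 − (-1.64)) × 32768/3.28 = 28933.2738; rounding gives k = 28933.
V_code = -1.64 + (28933/32768) × 3.28 = 1.2561254883 V.
e = 1.2561529 − (1.2561254883) = +27.4 µV.

+27.4 µV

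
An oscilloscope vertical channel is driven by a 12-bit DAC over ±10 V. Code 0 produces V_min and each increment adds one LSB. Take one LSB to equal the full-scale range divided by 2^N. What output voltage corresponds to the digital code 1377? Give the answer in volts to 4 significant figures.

-3.276 V

Span: 10 V − (-10 V) = 20 V. LSB = 20 V / 2^12.
Output = V_min + (1377/4096) × range = -10 + 0.336182 × 20 V
      = -10 + 6.72363 = -3.27637 V.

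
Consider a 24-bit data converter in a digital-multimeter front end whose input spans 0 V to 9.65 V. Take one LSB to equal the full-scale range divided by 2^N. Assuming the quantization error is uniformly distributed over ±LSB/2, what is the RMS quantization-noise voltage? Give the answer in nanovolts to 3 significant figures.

Full-scale range = 9.65 V.
LSB = 9.65 V / 2^24 = 0.57518 µV.
σ_q = LSB/√12 = 0.57518 µV/3.4641 = 166 nV.

166 nV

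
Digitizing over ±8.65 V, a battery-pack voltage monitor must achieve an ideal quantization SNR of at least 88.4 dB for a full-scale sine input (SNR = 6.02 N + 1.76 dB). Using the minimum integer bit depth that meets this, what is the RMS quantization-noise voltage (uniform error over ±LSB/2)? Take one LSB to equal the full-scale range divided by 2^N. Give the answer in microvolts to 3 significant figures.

Range = 8.65 − (-8.65) = 17.3 V.
6.02 N + 1.76 ≥ 88.4 gives N ≥ 14.392, so the minimum integer is 15.
One LSB is 17.3 V / 32768 = 0.52795 mV.
RMS noise = LSB/√12 = 152 µV.

152 µV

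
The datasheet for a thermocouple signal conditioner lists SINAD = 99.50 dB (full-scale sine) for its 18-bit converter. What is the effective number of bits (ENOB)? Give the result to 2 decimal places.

16.24 bits

ENOB = (99.50 − 1.76)/6.02 = 16.2359 bits.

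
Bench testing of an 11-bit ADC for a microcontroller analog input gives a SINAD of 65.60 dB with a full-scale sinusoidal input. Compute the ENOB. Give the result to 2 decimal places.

10.60 bits

(65.60 − 1.76) / 6.02 = 63.84/6.02 = 10.6047 effective bits.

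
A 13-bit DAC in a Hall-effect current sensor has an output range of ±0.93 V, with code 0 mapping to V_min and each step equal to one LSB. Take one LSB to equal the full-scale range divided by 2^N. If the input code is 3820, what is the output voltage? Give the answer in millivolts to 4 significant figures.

-62.67 mV

Range = 0.93 − (-0.93) = 1.86 V. LSB = 1.86 V / 2^13.
V_out = -0.93 + 3820 × (1.86/8192) V
      = -0.93 V + 0.867334 V = -0.0626660 V.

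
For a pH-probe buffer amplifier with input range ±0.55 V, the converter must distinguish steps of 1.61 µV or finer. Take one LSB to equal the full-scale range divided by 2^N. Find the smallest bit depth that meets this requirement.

The full-scale span is 0.55 − (-0.55) = 1.1 V.
Required number of levels: 1.1/1.61 µV = 683230; smallest N with 2^N ≥ that is 20.

20 bits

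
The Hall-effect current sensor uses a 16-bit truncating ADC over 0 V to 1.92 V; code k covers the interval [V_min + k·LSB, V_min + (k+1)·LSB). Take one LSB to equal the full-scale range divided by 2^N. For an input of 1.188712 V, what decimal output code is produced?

40574

V_FS = 1.92 V. LSB = 1.92 V / 2^16 ≈ 29.30 µV.
V_in − V_min = 1.188712 − (0) = 1.188712 V.
Divide by LSB: 1.188712 × 65536/1.92 = 40574.7029.
Truncating gives code 40574.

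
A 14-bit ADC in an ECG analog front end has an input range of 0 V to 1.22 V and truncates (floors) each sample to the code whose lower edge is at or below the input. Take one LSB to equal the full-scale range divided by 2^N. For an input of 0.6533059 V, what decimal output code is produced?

8773

V_FS = 1.22 V. LSB = 1.22 V / 2^14 ≈ 74.46 µV.
(V_in − V_min) × 2^14/range = (0.6533059 − (0)) × 16384/1.22 = 8773.577.
Floor → code = 8773.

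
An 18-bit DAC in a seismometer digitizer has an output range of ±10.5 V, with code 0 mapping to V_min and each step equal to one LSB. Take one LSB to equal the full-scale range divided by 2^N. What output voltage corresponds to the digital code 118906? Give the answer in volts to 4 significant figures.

-0.9746 V

Range = 10.5 − (-10.5) = 21 V. LSB = 21 V / 2^18.
V_out = V_min + code × LSB = -10.5 V + 118906 × 21 V / 262144
      = -10.5 + 9.52540 = -0.974602 V.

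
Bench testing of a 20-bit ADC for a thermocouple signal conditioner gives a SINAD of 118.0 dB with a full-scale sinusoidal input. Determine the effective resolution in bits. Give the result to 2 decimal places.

ENOB = (SINAD − 1.76) / 6.02 = (118.0 − 1.76) / 6.02 = 116.24 / 6.02 = 19.3090.

19.31 bits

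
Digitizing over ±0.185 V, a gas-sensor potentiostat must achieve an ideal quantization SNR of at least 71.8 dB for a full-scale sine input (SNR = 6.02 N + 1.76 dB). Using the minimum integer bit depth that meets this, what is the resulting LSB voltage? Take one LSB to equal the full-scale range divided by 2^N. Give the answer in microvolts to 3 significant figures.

90.3 µV

Range = 0.185 − (-0.185) = 0.37 V.
6.02 N + 1.76 ≥ 71.8 gives N ≥ 11.635, so the minimum integer is 12.
One LSB is 0.37 V / 4096 = 90.3 µV.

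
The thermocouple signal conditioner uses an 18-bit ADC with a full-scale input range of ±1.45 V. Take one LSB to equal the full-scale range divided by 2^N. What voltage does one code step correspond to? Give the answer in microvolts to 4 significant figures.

Range = 1.45 − (-1.45) = 2.9 V.
2^18 = 262144 levels.
One LSB is 2.9 V / 262144 = 11.06 µV.

11.06 µV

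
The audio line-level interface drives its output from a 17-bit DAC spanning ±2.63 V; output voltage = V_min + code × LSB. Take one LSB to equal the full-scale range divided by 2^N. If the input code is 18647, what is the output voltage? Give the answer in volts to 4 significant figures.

-1.882 V

The full-scale span is 2.63 − (-2.63) = 5.26 V. LSB = 5.26 V / 2^17.
V_out = -2.63 + 18647 × (5.26/131072) V
      = -2.63 V + 0.748316 V = -1.88168 V.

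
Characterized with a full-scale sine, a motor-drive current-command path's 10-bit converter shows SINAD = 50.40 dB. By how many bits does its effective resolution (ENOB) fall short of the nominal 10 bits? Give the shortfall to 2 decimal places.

ENOB = (SINAD − 1.76)/6.02 = (50.40 − 1.76)/6.02 = 8.0797 bits.
Lost resolution: 10 − 8.0797 = 1.9203 bits.

1.92 bits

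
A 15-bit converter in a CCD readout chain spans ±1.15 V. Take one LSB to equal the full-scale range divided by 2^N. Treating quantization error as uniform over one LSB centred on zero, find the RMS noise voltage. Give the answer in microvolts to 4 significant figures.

20.26 µV

The full-scale span is 1.15 − (-1.15) = 2.3 V.
One LSB is 2.3 V / 32768 = 70.1904 µV.
V_rms = LSB/√12 = 70.1904 µV / √12 = 20.26 µV.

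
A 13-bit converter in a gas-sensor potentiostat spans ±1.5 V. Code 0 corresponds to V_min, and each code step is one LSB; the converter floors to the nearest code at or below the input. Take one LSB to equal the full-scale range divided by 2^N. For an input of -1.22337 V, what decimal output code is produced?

755

Span: 1.5 V − (-1.5 V) = 3 V. LSB = 3 V / 2^13 ≈ 366.2 µV.
V_in − V_min = -1.22337 − (-1.5) = 0.27663 V.
Divide by LSB: 0.27663 × 8192/3 = 755.3843.
Truncating gives code 755.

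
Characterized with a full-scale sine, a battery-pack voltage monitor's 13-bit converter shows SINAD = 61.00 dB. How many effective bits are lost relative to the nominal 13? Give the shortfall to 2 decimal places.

ENOB = (SINAD − 1.76)/6.02 = (61.00 − 1.76)/6.02 = 9.8405 bits.
Shortfall = 13 − 9.8405 = 3.1595 bits.

3.16 bits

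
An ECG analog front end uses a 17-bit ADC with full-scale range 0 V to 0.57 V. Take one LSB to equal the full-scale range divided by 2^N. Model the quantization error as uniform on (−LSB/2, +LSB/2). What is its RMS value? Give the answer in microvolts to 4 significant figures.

Span = 0.57 V.
LSB = 0.57 V ÷ 2^17 = 0.57/131072 V = 4.34875 µV.
For a uniform distribution on [−LSB/2, +LSB/2], V_rms = LSB/√12 = 4.34875 µV/3.4641 = 1.255 µV.

1.255 µV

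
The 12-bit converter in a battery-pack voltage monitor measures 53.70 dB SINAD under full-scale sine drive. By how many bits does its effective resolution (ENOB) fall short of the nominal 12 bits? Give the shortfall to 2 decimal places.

3.37 bits

N_eff = (53.70 − 1.76)/6.02 = 8.6279 bits.
Lost resolution: 12 − 8.6279 = 3.3721 bits.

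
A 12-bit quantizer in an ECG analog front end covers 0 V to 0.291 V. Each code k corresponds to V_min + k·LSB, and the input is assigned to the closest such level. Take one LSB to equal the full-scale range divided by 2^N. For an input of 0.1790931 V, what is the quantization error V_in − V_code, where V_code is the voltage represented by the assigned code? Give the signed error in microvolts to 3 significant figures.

V_FS = 0.291 V. LSB = 0.291 V / 2^12 ≈ 71.04 µV.
(0.1790931 − (0)) / LSB = 0.1790931 × 4096/0.291 = 2520.8431. Nearest integer: k = 2521.
Reconstructed level: 0 + 2521 × 0.291/4096 V = 0.1791042480 V.
V_in − V_code = 0.1790931 − (0.1791042480) = −11.1 µV.

−11.1 µV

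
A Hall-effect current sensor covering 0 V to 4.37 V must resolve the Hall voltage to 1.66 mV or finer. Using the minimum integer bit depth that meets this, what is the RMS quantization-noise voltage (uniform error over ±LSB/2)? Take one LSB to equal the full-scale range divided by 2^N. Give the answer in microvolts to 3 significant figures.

308 µV

Full-scale range = 4.37 V.
Levels needed ≥ 4.37/1.66 mV = 2633. 2^12 = 4096 suffices, so N_min = 12.
One LSB is 4.37 V / 4096 = 1.0669 mV.
V_rms = LSB/√12 = 308 µV.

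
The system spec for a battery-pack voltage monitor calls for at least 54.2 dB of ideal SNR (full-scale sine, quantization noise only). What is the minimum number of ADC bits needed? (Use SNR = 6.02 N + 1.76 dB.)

9 bits

Solving 6.02 N ≥ 54.2 − 1.76: N ≥ 8.711. Round up → N = 9.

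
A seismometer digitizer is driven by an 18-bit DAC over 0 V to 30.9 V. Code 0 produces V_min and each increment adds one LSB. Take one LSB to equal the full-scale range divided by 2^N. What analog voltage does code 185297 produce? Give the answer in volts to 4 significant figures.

21.84 V

Full-scale range = 30.9 V. LSB = 30.9 V / 2^18.
V_out = 0 + 185297 × (30.9/262144) V
      = 0 + 21.8417 = 21.8417 V.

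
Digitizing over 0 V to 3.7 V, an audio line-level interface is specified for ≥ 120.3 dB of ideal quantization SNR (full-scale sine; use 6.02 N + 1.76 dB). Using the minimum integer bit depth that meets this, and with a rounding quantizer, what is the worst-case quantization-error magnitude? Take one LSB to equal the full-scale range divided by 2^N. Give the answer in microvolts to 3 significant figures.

Span = 3.7 V.
N ≥ (120.3 − 1.76)/6.02 = 19.691 → N_min = 20.
LSB = 3.7 V ÷ 2^20 = 3.7/1048576 V = 3.5286 µV.
|e|_max = LSB/2 = 1.76 µV.

1.76 µV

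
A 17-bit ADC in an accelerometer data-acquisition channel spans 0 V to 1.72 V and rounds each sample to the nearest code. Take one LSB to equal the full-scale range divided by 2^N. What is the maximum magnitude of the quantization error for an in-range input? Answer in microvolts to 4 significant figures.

6.561 µV

V_FS = 1.72 V.
Step size = 1.72/131072 V = 13.1226 µV.
|e|_max = LSB/2 = 6.561 µV.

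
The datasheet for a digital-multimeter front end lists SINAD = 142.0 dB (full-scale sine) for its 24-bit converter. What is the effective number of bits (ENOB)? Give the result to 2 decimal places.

23.30 bits

(142.0 − 1.76) / 6.02 = 140.24/6.02 = 23.2957 effective bits.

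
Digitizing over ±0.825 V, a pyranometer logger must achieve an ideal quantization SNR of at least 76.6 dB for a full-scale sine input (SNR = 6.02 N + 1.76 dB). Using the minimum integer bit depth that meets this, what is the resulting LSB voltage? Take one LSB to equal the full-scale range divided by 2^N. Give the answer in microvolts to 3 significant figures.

Span: 0.825 V − (-0.825 V) = 1.65 V.
Required N = ⌈(76.6 − 1.76)/6.02⌉ = ⌈12.432⌉ = 13.
LSB = 1.65 V ÷ 2^13 = 1.65/8192 V = 201 µV.

201 µV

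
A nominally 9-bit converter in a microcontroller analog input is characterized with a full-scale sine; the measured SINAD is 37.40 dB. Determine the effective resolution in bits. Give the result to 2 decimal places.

5.92 bits

ENOB = (SINAD − 1.76) / 6.02 = (37.40 − 1.76) / 6.02 = 35.64 / 6.02 = 5.9203.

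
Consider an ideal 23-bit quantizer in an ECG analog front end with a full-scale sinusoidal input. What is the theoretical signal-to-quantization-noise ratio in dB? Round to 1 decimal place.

140.2 dB

SNR = 6.02·23 + 1.76 = 140.22 dB.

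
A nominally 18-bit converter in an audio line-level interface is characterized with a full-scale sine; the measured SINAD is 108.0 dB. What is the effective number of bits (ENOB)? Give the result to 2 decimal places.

ENOB = (108.0 − 1.76)/6.02 = 17.6478 bits.

17.65 bits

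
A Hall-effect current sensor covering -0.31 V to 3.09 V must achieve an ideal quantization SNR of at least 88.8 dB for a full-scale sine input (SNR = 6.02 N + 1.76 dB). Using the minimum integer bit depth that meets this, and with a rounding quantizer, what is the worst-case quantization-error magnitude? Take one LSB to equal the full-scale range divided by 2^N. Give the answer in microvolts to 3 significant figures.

Span: 3.09 V − (-0.31 V) = 3.4 V.
Required N = ⌈(88.8 − 1.76)/6.02⌉ = ⌈14.458⌉ = 15.
One LSB is 3.4 V / 32768 = 103.76 µV.
|e|_max = LSB/2 = 51.9 µV.

51.9 µV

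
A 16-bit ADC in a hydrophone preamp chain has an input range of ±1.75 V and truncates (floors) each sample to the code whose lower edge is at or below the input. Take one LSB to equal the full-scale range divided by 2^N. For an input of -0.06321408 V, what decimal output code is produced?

31584

Full-scale range = 1.75 V − (-1.75 V) = 3.5 V. LSB = 3.5 V / 2^16 ≈ 53.41 µV.
V_in − V_min = -0.06321408 − (-1.75) = 1.68678592 V.
Divide by LSB: 1.68678592 × 65536/3.5 = 31584.3434.
Truncating gives code 31584.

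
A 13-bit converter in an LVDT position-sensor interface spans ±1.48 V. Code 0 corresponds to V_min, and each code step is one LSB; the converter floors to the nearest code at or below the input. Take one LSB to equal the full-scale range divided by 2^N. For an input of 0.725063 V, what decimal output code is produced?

Span: 1.48 V − (-1.48 V) = 2.96 V. LSB = 2.96 V / 2^13 ≈ 361.3 µV.
code = ⌊(V_in − V_min)/LSB⌋ = ⌊(V_in − V_min) × 2^13 / range⌋
     = ⌊(0.725063 − (-1.48)) × 8192 / 2.96⌋ = ⌊2.205063 × 8192/2.96⌋
     = ⌊6102.661⌋ = 6102.

6102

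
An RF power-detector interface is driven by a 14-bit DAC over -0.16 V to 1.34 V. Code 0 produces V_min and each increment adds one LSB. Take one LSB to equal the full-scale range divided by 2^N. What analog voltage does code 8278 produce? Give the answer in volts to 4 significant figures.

0.5979 V

Full-scale range = 1.34 V − (-0.16 V) = 1.5 V. LSB = 1.5 V / 2^14.
Output = V_min + (8278/16384) × range = -0.16 + 0.505249 × 1.5 V
      = -0.16 + 0.757874 = 0.597874 V.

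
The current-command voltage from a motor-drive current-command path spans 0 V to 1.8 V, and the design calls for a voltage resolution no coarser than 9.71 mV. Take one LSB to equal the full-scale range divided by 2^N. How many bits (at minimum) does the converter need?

V_FS = 1.8 V.
Required number of levels: 1.8/9.71 mV = 185.38; smallest N with 2^N ≥ that is 8.

8 bits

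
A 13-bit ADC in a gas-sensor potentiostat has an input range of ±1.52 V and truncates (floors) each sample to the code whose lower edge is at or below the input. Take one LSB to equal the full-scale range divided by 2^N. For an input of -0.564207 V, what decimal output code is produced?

Span: 1.52 V − (-1.52 V) = 3.04 V. LSB = 3.04 V / 2^13 ≈ 371.1 µV.
code = ⌊(V_in − V_min)/LSB⌋ = ⌊(V_in − V_min) × 2^13 / range⌋
     = ⌊(-0.564207 − (-1.52)) × 8192 / 3.04⌋ = ⌊0.955793 × 8192/3.04⌋
     = ⌊2575.611⌋ = 2575.

2575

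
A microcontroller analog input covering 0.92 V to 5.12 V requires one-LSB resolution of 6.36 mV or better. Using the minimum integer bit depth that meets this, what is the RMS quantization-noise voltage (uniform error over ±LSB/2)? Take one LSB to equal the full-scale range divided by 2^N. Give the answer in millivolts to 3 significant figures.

1.18 mV

Span: 5.12 V − (0.92 V) = 4.2 V.
Levels needed ≥ 4.2/6.36 mV = 660.4. 2^10 = 1024 suffices, so N_min = 10.
Step size = 4.2/1024 V = 4.1016 mV.
V_rms = LSB/√12 = 1.18 mV.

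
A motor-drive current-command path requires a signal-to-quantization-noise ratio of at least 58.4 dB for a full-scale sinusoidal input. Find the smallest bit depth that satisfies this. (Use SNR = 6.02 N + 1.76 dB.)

6.02 N + 1.76 ≥ 58.4 gives N ≥ 9.409, so the minimum integer is 10.

10 bits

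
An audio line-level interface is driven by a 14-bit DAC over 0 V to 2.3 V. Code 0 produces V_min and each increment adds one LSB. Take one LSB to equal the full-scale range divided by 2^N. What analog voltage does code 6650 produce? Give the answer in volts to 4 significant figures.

0.9335 V

V_FS = 2.3 V. LSB = 2.3 V / 2^14.
V_out = V_min + code × LSB = 0 V + 6650 × 2.3 V / 16384
      = 0 V + 0.933533 V = 0.933533 V.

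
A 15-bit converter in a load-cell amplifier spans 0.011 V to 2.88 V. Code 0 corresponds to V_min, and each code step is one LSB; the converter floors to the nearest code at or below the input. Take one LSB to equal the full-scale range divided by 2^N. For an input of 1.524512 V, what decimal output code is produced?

Full-scale range = 2.88 V − (0.011 V) = 2.869 V. LSB = 2.869 V / 2^15 ≈ 87.55 µV.
code = ⌊(V_in − V_min)/LSB⌋ = ⌊(V_in − V_min) × 2^15 / range⌋
     = ⌊(1.524512 − (0.011)) × 32768 / 2.869⌋ = ⌊1.513512 × 32768/2.869⌋
     = ⌊17286.428⌋ = 17286.

17286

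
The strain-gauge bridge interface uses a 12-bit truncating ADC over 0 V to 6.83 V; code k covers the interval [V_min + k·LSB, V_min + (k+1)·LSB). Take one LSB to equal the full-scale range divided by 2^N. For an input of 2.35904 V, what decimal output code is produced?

1414

Span = 6.83 V. LSB = 6.83 V / 2^12 ≈ 1.667 mV.
code = ⌊(V_in − V_min)/LSB⌋ = ⌊(V_in − V_min) × 2^12 / range⌋
     = ⌊(2.35904 − (0)) × 4096 / 6.83⌋ = ⌊2.35904 × 4096/6.83⌋
     = ⌊1414.733⌋ = 1414.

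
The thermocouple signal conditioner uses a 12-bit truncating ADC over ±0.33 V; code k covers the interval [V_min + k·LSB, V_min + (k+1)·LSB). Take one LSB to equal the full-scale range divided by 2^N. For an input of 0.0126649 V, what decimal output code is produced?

2126

Span: 0.33 V − (-0.33 V) = 0.66 V. LSB = 0.66 V / 2^12 ≈ 161.1 µV.
code = ⌊(V_in − V_min)/LSB⌋ = ⌊(V_in − V_min) × 2^12 / range⌋
     = ⌊(0.0126649 − (-0.33)) × 4096 / 0.66⌋ = ⌊0.3426649 × 4096/0.66⌋
     = ⌊2126.599⌋ = 2126.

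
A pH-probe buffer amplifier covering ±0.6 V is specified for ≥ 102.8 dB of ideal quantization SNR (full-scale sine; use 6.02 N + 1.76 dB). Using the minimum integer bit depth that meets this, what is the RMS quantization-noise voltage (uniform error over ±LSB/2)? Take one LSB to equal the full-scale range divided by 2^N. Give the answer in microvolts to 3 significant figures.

The full-scale span is 0.6 − (-0.6) = 1.2 V.
6.02 N + 1.76 ≥ 102.8 gives N ≥ 16.784, so the minimum integer is 17.
Step size = 1.2/131072 V = 9.1553 µV.
V_rms = LSB/√12 = 2.64 µV.

2.64 µV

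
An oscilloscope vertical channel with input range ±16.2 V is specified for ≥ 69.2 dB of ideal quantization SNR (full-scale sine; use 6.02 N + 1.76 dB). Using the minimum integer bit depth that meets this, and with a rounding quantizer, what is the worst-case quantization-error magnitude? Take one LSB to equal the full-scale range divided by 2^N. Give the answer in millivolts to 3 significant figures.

Span: 16.2 V − (-16.2 V) = 32.4 V.
Solving 6.02 N ≥ 69.2 − 1.76: N ≥ 11.203. Round up → N = 12.
Step size = 32.4/4096 V = 7.9102 mV.
Half an LSB is 3.96 mV.

3.96 mV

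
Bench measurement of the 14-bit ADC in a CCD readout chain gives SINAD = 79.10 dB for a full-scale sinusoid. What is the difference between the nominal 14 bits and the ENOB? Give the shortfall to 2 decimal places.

ENOB = (SINAD − 1.76)/6.02 = (79.10 − 1.76)/6.02 = 12.8472 bits.
Shortfall = 14 − 12.8472 = 1.1528 bits.

1.15 bits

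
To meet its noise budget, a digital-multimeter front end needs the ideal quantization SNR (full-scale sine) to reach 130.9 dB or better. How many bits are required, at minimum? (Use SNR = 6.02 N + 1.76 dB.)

Required N = ⌈(130.9 − 1.76)/6.02⌉ = ⌈21.452⌉ = 22.

22 bits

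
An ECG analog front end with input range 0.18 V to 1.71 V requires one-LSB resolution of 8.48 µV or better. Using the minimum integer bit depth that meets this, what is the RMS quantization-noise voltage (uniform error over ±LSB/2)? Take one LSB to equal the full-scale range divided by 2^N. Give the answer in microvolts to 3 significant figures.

Span: 1.71 V − (0.18 V) = 1.53 V.
Required number of levels: 1.53/8.48 µV = 180420; smallest N with 2^N ≥ that is 18.
One LSB is 1.53 V / 262144 = 5.8365 µV.
RMS noise = LSB/√12 = 1.68 µV.

1.68 µV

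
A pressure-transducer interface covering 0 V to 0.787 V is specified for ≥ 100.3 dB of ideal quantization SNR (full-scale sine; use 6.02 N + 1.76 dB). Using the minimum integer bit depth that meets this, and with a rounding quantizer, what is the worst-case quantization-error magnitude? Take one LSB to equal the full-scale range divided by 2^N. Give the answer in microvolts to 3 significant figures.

Full-scale range = 0.787 V.
N ≥ (100.3 − 1.76)/6.02 = 16.369 → N_min = 17.
Step size = 0.787/131072 V = 6.0043 µV.
|e|_max = LSB/2 = 3.00 µV.

3.00 µV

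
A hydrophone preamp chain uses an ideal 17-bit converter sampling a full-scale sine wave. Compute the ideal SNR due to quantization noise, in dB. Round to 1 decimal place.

SNR = 6.02·17 + 1.76 = 104.10 dB.

104.1 dB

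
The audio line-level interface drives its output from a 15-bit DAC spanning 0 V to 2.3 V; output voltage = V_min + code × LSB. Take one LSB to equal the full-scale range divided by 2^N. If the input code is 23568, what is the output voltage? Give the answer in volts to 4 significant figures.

1.654 V

V_FS = 2.3 V. LSB = 2.3 V / 2^15.
Output = V_min + (23568/32768) × range = 0 + 0.719238 × 2.3 V
      = 0 + 1.65425 = 1.65425 V.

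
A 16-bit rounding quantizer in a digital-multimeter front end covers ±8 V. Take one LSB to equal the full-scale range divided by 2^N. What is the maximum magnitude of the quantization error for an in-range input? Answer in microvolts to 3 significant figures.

Range = 8 − (-8) = 16 V.
LSB = 16 V / 2^16 = 244.14 µV.
Worst-case error for round-to-nearest is half an LSB: 122 µV.

122 µV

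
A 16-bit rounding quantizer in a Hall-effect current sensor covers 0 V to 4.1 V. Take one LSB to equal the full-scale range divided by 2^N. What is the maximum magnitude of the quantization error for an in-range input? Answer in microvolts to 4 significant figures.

Span = 4.1 V.
LSB = 4.1 V / 2^16 = 62.5610 µV.
Worst-case error for round-to-nearest is half an LSB: 31.28 µV.

31.28 µV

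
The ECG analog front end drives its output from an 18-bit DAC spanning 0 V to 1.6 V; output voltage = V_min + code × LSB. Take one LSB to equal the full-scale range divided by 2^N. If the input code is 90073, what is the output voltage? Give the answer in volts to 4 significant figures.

Span = 1.6 V. LSB = 1.6 V / 2^18.
V_out = V_min + code × LSB = 0 V + 90073 × 1.6 V / 262144
      = 0 + 0.549762 = 0.549762 V.

0.5498 V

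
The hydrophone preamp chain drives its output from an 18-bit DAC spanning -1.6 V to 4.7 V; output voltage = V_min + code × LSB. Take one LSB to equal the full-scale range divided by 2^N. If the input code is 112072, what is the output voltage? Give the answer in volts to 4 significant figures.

1.093 V

Full-scale range = 4.7 V − (-1.6 V) = 6.3 V. LSB = 6.3 V / 2^18.
V_out = V_min + code × LSB = -1.6 V + 112072 × 6.3 V / 262144
      = -1.6 + 2.69338 = 1.09338 V.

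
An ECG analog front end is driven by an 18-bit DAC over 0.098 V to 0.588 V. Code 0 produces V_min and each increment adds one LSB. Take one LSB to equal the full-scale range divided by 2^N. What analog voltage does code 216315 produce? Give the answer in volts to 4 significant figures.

0.5023 V

Full-scale range = 0.588 V − (0.098 V) = 0.49 V. LSB = 0.49 V / 2^18.
V_out = V_min + code × LSB = 0.098 V + 216315 × 0.49 V / 262144
      = 0.098 V + 0.404336 V = 0.502336 V.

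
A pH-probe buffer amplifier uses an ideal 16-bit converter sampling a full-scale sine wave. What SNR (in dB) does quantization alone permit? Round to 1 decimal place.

SNR = 6.02·16 + 1.76 = 98.08 dB.

98.1 dB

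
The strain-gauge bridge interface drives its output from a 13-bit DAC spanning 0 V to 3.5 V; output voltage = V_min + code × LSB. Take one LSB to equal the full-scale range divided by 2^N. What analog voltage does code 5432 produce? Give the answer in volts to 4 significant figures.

V_FS = 3.5 V. LSB = 3.5 V / 2^13.
V_out = V_min + code × LSB = 0 V + 5432 × 3.5 V / 8192
      = 0 + 2.32080 = 2.32080 V.

2.321 V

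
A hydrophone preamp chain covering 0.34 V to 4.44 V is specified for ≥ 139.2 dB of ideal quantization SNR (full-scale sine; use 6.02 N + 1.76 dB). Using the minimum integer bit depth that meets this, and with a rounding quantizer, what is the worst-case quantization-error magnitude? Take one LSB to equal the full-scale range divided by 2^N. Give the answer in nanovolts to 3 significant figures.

Full-scale range = 4.44 V − (0.34 V) = 4.1 V.
Required N = ⌈(139.2 − 1.76)/6.02⌉ = ⌈22.831⌉ = 23.
One LSB is 4.1 V / 8388608 = 488.76 nV.
|e|_max = LSB/2 = 244 nV.

244 nV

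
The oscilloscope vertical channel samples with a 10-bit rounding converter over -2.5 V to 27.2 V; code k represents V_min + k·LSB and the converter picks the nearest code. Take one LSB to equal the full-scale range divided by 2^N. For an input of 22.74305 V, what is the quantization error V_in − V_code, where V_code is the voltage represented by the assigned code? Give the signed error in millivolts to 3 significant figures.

+9.65 mV

Full-scale range = 27.2 V − (-2.5 V) = 29.7 V. LSB = 29.7 V / 2^10 ≈ 29.00 mV.
Position in LSBs: (22.74305 − (-2.5)) × 1024/29.7 = 870.3328; rounding gives k = 870.
Reconstructed level: -2.5 + 870 × 29.7/1024 V = 22.73339844 V.
Error = V_in − V_code = 22.74305 − (22.73339844) = +9.65 mV.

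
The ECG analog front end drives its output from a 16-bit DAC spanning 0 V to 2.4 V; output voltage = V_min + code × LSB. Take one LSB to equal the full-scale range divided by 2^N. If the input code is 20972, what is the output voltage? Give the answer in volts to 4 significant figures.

Range is 2.4 V. LSB = 2.4 V / 2^16.
V_out = V_min + code × LSB = 0 V + 20972 × 2.4 V / 65536
      = 0 + 0.768018 = 0.768018 V.

0.7680 V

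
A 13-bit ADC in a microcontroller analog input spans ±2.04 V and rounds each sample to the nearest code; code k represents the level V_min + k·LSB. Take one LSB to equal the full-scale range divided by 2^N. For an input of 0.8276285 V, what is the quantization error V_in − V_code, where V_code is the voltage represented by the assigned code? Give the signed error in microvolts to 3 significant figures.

Range = 2.04 − (-2.04) = 4.08 V. LSB = 4.08 V / 2^13 ≈ 498.0 µV.
(0.8276285 − (-2.04)) / LSB = 2.8676285 × 8192/4.08 = 5757.7482. Nearest integer: k = 5758.
V_code = V_min + k × range/2^13 = -2.04 + 5758 × 4.08/8192 = 0.8277539063 V.
Error = V_in − V_code = 0.8276285 − (0.8277539063) = −125 µV.

−125 µV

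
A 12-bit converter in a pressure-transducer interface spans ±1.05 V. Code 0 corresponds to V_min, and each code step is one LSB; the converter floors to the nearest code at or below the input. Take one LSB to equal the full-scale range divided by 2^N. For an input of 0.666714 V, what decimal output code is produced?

Range = 1.05 − (-1.05) = 2.1 V. LSB = 2.1 V / 2^12 ≈ 0.5127 mV.
V_in − V_min = 0.666714 − (-1.05) = 1.716714 V.
Divide by LSB: 1.716714 × 4096/2.1 = 3348.4098.
Truncating gives code 3348.

3348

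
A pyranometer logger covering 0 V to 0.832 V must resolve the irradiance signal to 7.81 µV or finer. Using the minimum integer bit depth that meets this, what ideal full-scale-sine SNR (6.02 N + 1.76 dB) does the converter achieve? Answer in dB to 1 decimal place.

104.1 dB

Span = 0.832 V.
Levels needed ≥ 0.832/7.81 µV = 106500. 2^17 = 131072 suffices, so N_min = 17.
SNR = 6.02 × 17 + 1.76 = 104.10 dB.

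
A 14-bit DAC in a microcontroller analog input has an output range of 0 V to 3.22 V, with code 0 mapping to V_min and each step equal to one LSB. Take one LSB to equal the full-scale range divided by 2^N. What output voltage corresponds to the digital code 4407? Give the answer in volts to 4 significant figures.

Range is 3.22 V. LSB = 3.22 V / 2^14.
V_out = 0 + 4407 × (3.22/16384) V
      = 0 V + 0.866122 V = 0.866122 V.

0.8661 V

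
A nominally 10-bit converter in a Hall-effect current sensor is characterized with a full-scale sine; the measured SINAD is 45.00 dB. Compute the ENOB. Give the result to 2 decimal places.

Inverting SNR = 6.02 N + 1.76: N_eff = (45.00 − 1.76)/6.02 = 7.1827.

7.18 bits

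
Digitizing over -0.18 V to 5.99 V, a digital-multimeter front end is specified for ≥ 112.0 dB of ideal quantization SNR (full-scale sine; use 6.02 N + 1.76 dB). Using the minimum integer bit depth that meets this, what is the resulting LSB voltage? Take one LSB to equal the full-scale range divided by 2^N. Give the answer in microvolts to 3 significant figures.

The full-scale span is 5.99 − (-0.18) = 6.17 V.
Solving 6.02 N ≥ 112.0 − 1.76: N ≥ 18.312. Round up → N = 19.
LSB = 6.17 V / 2^19 = 11.8 µV.

11.8 µV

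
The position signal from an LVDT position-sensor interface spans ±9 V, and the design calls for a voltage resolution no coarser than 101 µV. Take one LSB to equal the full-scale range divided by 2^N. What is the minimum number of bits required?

18 bits

Span: 9 V − (-9 V) = 18 V.
Levels needed ≥ 18/101 µV = 178200. 2^18 = 262144 suffices, so N_min = 18.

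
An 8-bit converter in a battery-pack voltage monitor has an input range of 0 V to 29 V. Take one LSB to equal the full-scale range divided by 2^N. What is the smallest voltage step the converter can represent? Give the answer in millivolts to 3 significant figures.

V_FS = 29 V.
Number of codes = 2^8 = 256.
LSB = 29 V / 2^8 = 113 mV.

113 mV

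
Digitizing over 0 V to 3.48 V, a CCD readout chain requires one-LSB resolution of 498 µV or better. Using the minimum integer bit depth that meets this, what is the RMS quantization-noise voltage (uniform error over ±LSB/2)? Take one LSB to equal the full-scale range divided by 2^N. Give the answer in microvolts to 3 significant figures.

Span = 3.48 V.
3.48 V / 498 µV = 6988. Since 2^12 = 4096 and 2^13 = 8192, N = 13.
One LSB is 3.48 V / 8192 = 424.80 µV.
RMS noise = LSB/√12 = 123 µV.

123 µV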